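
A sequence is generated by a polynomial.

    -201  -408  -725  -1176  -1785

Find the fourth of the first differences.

-609

D1: -207, -317, -451, -609
D2: -110, -134, -158
D3: -24, -24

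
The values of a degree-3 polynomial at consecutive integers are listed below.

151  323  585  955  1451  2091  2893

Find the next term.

3875

D1: 172, 262, 370, 496, 640, 802
D2: 90, 108, 126, 144, 162
D3: 18, 18, 18, 18
The third differences are constant (18).
162 + 18 = 180;  802 + 180 = 982;  2893 + 982 = 3875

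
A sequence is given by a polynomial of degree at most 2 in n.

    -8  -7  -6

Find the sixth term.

D1: 1  1
The first differences are constant (1).
-6 + 1 = -5
-5 + 1 = -4
-4 + 1 = -3

-3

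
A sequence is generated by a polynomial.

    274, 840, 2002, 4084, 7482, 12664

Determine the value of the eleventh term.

First differences: 566  1162  2082  3398  5182
Second differences: 596  920  1316  1784
Third differences: 324  396  468
Fourth differences: 72  72
Fourth differences constant at 72.
468 + 72 = 540;  1784 + 540 = 2324;  5182 + 2324 = 7506;  12664 + 7506 = 20170
540 + 72 = 612;  2324 + 612 = 2936;  7506 + 2936 = 10442;  20170 + 10442 = 30612
612 + 72 = 684;  2936 + 684 = 3620;  10442 + 3620 = 14062;  30612 + 14062 = 44674
684 + 72 = 756;  3620 + 756 = 4376;  14062 + 4376 = 18438;  44674 + 18438 = 63112
756 + 72 = 828;  4376 + 828 = 5204;  18438 + 5204 = 23642;  63112 + 23642 = 86754

86754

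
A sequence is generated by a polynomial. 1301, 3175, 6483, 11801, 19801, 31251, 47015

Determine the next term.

D1: 1874  3308  5318  8000  11450  15764
D2: 1434  2010  2682  3450  4314
D3: 576  672  768  864
D4: 96  96  96
The fourth differences are constant (96).
864 + 96 = 960;  4314 + 960 = 5274;  15764 + 5274 = 21038;  47015 + 21038 = 68053

68053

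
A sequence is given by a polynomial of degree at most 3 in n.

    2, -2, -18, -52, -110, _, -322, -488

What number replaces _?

-198

Using the first 5 terms:
First differences: -4  -16  -34  -58
Second differences: -12  -18  -24
Third differences: -6  -6
Constant third difference = -6.
Extend forward: -24 − 6 = -30;  -58 − 30 = -88;  -110 − 88 = -198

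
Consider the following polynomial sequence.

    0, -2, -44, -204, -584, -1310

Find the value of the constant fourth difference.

-24

Δ: -2, -42, -160, -380, -726
Δ²: -40, -118, -220, -346
Δ³: -78, -102, -126
Δ⁴: -24, -24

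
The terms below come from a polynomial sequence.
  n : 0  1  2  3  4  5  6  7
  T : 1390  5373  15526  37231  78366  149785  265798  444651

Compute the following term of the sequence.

3983, 10153, 21705, 41135, 71419, 116013, 178853
6170, 11552, 19430, 30284, 44594, 62840
5382, 7878, 10854, 14310, 18246
2496, 2976, 3456, 3936
480, 480, 480
Constant fifth difference = 480, so extend:
3936 + 480 = 4416;  18246 + 4416 = 22662;  62840 + 22662 = 85502;  178853 + 85502 = 264355;  444651 + 264355 = 709006

709006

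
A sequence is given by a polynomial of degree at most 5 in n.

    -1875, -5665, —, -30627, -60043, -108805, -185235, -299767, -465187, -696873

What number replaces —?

Using the last 7 terms:
-29416, -48762, -76430, -114532, -165420, -231686
-19346, -27668, -38102, -50888, -66266
-8322, -10434, -12786, -15378
-2112, -2352, -2592
-240, -240
Constant fifth difference = -240.
Extend backward: -2112 + 240 = -1872;  -8322 + 1872 = -6450;  -19346 + 6450 = -12896;  -29416 + 12896 = -16520;  -30627 + 16520 = -14107

-14107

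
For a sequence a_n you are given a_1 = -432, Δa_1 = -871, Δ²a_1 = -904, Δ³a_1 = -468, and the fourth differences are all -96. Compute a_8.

Build the table forward from the leading diagonal:
Δ⁴: -96  -96  -96  -96  -96  -96  -96  -96
Δ³: -468  -564  -660  -756  -852  -948  -1044  -1140
Δ²: -904  -1372  -1936  -2596  -3352  -4204  -5152  -6196
Δ: -871  -1775  -3147  -5083  -7679  -11031  -15235  -20387
a: -432  -1303  -3078  -6225  -11308  -18987  -30018  -45253

-45253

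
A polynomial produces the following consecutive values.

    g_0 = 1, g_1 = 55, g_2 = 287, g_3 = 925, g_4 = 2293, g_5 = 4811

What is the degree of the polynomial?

D1: 54, 232, 638, 1368, 2518
D2: 178, 406, 730, 1150
D3: 228, 324, 420
D4: 96, 96
The fourth differences are constant, so the polynomial has degree 4.

4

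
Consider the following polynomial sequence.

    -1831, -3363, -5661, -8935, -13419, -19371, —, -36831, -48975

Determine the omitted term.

Using the first 6 terms:
-1532, -2298, -3274, -4484, -5952
-766, -976, -1210, -1468
-210, -234, -258
-24, -24
Constant fourth difference = -24.
Extend forward: -258 − 24 = -282;  -1468 − 282 = -1750;  -5952 − 1750 = -7702;  -19371 − 7702 = -27073

-27073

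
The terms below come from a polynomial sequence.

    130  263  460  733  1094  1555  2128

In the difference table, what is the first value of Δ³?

12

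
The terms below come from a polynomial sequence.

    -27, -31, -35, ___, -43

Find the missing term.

-39

Using the first 3 terms:
First differences: -4  -4
Constant first difference = -4.
Extend forward: -35 − 4 = -39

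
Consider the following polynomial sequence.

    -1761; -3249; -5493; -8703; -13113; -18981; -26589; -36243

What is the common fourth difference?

-24

First differences: -1488, -2244, -3210, -4410, -5868, -7608, -9654
Second differences: -756, -966, -1200, -1458, -1740, -2046
Third differences: -210, -234, -258, -282, -306
Fourth differences: -24, -24, -24, -24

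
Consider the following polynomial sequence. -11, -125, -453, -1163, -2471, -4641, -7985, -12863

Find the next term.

-19683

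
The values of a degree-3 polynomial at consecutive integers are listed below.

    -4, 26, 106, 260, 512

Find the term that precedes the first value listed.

-8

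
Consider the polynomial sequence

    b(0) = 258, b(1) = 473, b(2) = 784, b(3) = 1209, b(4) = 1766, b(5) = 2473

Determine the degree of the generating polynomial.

3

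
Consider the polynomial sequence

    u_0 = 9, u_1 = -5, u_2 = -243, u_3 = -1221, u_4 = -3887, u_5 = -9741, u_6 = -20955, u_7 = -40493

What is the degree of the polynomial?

5

-14, -238, -978, -2666, -5854, -11214, -19538
-224, -740, -1688, -3188, -5360, -8324
-516, -948, -1500, -2172, -2964
-432, -552, -672, -792
-120, -120, -120
The fifth differences are constant, so the polynomial has degree 5.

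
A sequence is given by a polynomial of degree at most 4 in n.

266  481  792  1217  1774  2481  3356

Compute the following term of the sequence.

4417

215, 311, 425, 557, 707, 875
96, 114, 132, 150, 168
18, 18, 18, 18
The third differences are constant (18).
168 + 18 = 186;  875 + 186 = 1061;  3356 + 1061 = 4417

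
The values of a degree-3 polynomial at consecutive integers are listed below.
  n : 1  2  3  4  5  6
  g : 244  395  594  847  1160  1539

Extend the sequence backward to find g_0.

First differences: 151  199  253  313  379
Second differences: 48  54  60  66
Third differences: 6  6  6
The third differences are constant at 6.
Work back: 48 − 6 = 42;  151 − 42 = 109;  244 − 109 = 135

135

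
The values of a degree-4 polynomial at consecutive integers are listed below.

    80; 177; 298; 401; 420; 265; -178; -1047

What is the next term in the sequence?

-2504

Δ: 97, 121, 103, 19, -155, -443, -869
Δ²: 24, -18, -84, -174, -288, -426
Δ³: -42, -66, -90, -114, -138
Δ⁴: -24, -24, -24, -24
The fourth differences are constant (-24).
-138 − 24 = -162;  -426 − 162 = -588;  -869 − 588 = -1457;  -1047 − 1457 = -2504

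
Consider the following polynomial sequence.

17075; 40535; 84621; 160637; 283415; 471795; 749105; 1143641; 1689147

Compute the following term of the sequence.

2425295

First differences: 23460  44086  76016  122778  188380  277310  394536  545506
Second differences: 20626  31930  46762  65602  88930  117226  150970
Third differences: 11304  14832  18840  23328  28296  33744
Fourth differences: 3528  4008  4488  4968  5448
Fifth differences: 480  480  480  480
The fifth differences are constant (480).
5448 + 480 = 5928;  33744 + 5928 = 39672;  150970 + 39672 = 190642;  545506 + 190642 = 736148;  1689147 + 736148 = 2425295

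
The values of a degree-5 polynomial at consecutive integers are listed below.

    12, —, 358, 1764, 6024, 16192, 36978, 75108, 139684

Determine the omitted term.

48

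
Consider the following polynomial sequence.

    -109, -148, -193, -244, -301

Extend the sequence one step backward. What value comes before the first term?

-76

Δ: -39  -45  -51  -57
Δ²: -6  -6  -6
The second differences are constant at -6.
Work back: -39 + 6 = -33;  -109 + 33 = -76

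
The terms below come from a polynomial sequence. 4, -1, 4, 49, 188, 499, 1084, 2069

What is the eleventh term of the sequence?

First differences: -5  5  45  139  311  585  985
Second differences: 10  40  94  172  274  400
Third differences: 30  54  78  102  126
Fourth differences: 24  24  24  24
Constant fourth difference = 24, so extend:
126 + 24 = 150;  400 + 150 = 550;  985 + 550 = 1535;  2069 + 1535 = 3604
150 + 24 = 174;  550 + 174 = 724;  1535 + 724 = 2259;  3604 + 2259 = 5863
174 + 24 = 198;  724 + 198 = 922;  2259 + 922 = 3181;  5863 + 3181 = 9044

9044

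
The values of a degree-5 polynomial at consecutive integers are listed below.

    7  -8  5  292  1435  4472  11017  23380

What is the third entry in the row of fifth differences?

120

D1: -15, 13, 287, 1143, 3037, 6545, 12363
D2: 28, 274, 856, 1894, 3508, 5818
D3: 246, 582, 1038, 1614, 2310
D4: 336, 456, 576, 696
D5: 120, 120, 120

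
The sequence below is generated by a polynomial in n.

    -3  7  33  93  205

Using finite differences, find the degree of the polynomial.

First differences: 10, 26, 60, 112
Second differences: 16, 34, 52
Third differences: 18, 18
The third differences are constant, so the polynomial has degree 3.

3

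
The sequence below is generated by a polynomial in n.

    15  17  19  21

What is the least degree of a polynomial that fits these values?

1

D1: 2, 2, 2
The first differences are constant, so the polynomial has degree 1.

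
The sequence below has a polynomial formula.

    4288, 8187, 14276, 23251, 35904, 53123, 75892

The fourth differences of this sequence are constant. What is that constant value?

D1: 3899, 6089, 8975, 12653, 17219, 22769
D2: 2190, 2886, 3678, 4566, 5550
D3: 696, 792, 888, 984
D4: 96, 96, 96

96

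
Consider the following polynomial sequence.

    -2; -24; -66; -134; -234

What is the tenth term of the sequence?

First differences: -22 , -42 , -68 , -100
Second differences: -20 , -26 , -32
Third differences: -6 , -6
The third differences are constant (-6).
-32 − 6 = -38;  -100 − 38 = -138;  -234 − 138 = -372
-38 − 6 = -44;  -138 − 44 = -182;  -372 − 182 = -554
-44 − 6 = -50;  -182 − 50 = -232;  -554 − 232 = -786
-50 − 6 = -56;  -232 − 56 = -288;  -786 − 288 = -1074
-56 − 6 = -62;  -288 − 62 = -350;  -1074 − 350 = -1424

-1424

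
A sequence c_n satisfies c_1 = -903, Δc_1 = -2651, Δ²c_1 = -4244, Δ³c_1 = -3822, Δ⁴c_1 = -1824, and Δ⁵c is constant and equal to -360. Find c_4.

-25410

Build the table forward from the leading diagonal:
Δ⁵: -360  -360  -360  -360
Δ⁴: -1824  -2184  -2544  -2904
Δ³: -3822  -5646  -7830  -10374
Δ²: -4244  -8066  -13712  -21542
Δ: -2651  -6895  -14961  -28673
c: -903  -3554  -10449  -25410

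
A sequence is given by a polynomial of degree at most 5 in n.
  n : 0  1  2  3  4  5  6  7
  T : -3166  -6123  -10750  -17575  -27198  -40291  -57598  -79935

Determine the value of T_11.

-238423

D1: -2957  -4627  -6825  -9623  -13093  -17307  -22337
D2: -1670  -2198  -2798  -3470  -4214  -5030
D3: -528  -600  -672  -744  -816
D4: -72  -72  -72  -72
Fourth differences constant at -72.
-816 − 72 = -888;  -5030 − 888 = -5918;  -22337 − 5918 = -28255;  -79935 − 28255 = -108190
-888 − 72 = -960;  -5918 − 960 = -6878;  -28255 − 6878 = -35133;  -108190 − 35133 = -143323
-960 − 72 = -1032;  -6878 − 1032 = -7910;  -35133 − 7910 = -43043;  -143323 − 43043 = -186366
-1032 − 72 = -1104;  -7910 − 1104 = -9014;  -43043 − 9014 = -52057;  -186366 − 52057 = -238423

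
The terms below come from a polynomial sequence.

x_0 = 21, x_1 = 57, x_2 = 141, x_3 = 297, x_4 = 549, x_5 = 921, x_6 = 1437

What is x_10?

First differences: 36, 84, 156, 252, 372, 516
Second differences: 48, 72, 96, 120, 144
Third differences: 24, 24, 24, 24
Third differences constant at 24.
144 + 24 = 168;  516 + 168 = 684;  1437 + 684 = 2121
168 + 24 = 192;  684 + 192 = 876;  2121 + 876 = 2997
192 + 24 = 216;  876 + 216 = 1092;  2997 + 1092 = 4089
216 + 24 = 240;  1092 + 240 = 1332;  4089 + 1332 = 5421

5421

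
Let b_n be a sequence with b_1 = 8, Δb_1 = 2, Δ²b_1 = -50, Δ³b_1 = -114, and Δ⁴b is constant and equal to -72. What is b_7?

-4090

Build the table forward from the leading diagonal:
Δ⁴: -72  -72  -72  -72  -72  -72  -72
Δ³: -114  -186  -258  -330  -402  -474  -546
Δ²: -50  -164  -350  -608  -938  -1340  -1814
Δ: 2  -48  -212  -562  -1170  -2108  -3448
b: 8  10  -38  -250  -812  -1982  -4090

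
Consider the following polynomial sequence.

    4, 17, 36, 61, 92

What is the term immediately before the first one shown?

-3

Δ: 13, 19, 25, 31
Δ²: 6, 6, 6
The second differences are constant at 6.
Work back: 13 − 6 = 7;  4 − 7 = -3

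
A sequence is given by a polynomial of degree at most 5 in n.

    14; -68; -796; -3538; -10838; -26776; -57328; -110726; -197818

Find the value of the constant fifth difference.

D1: -82, -728, -2742, -7300, -15938, -30552, -53398, -87092
D2: -646, -2014, -4558, -8638, -14614, -22846, -33694
D3: -1368, -2544, -4080, -5976, -8232, -10848
D4: -1176, -1536, -1896, -2256, -2616
D5: -360, -360, -360, -360

-360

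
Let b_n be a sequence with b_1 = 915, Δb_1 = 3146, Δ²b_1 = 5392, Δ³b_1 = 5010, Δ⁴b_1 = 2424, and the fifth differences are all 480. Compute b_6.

133265

Build the table forward from the leading diagonal:
Δ⁵: 480  480  480  480  480  480
Δ⁴: 2424  2904  3384  3864  4344  4824
Δ³: 5010  7434  10338  13722  17586  21930
Δ²: 5392  10402  17836  28174  41896  59482
Δ: 3146  8538  18940  36776  64950  106846
b: 915  4061  12599  31539  68315  133265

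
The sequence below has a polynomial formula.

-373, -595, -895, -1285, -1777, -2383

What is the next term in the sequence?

-3115

-222, -300, -390, -492, -606
-78, -90, -102, -114
-12, -12, -12
Constant third difference = -12, so extend:
-114 − 12 = -126;  -606 − 126 = -732;  -2383 − 732 = -3115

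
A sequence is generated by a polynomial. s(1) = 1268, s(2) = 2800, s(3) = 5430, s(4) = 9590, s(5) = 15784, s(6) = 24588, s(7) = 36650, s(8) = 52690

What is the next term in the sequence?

73500

D1: 1532, 2630, 4160, 6194, 8804, 12062, 16040
D2: 1098, 1530, 2034, 2610, 3258, 3978
D3: 432, 504, 576, 648, 720
D4: 72, 72, 72, 72
Constant fourth difference = 72, so extend:
720 + 72 = 792;  3978 + 792 = 4770;  16040 + 4770 = 20810;  52690 + 20810 = 73500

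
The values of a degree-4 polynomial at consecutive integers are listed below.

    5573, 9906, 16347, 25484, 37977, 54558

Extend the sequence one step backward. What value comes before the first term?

2832

First differences: 4333, 6441, 9137, 12493, 16581
Second differences: 2108, 2696, 3356, 4088
Third differences: 588, 660, 732
Fourth differences: 72, 72
The fourth differences are constant at 72.
Work back: 588 − 72 = 516;  2108 − 516 = 1592;  4333 − 1592 = 2741;  5573 − 2741 = 2832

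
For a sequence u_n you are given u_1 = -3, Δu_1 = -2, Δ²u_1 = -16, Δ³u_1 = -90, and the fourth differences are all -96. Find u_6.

Build the table forward from the leading diagonal:
Δ⁴: -96, -96, -96, -96, -96, -96
Δ³: -90, -186, -282, -378, -474, -570
Δ²: -16, -106, -292, -574, -952, -1426
Δ: -2, -18, -124, -416, -990, -1942
u: -3, -5, -23, -147, -563, -1553

-1553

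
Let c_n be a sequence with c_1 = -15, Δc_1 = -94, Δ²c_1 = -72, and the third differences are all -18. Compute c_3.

-275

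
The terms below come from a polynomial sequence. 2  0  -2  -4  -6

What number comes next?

-8

Δ: -2, -2, -2, -2
First differences constant at -2.
-6 − 2 = -8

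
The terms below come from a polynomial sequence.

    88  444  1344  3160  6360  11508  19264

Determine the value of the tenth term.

D1: 356, 900, 1816, 3200, 5148, 7756
D2: 544, 916, 1384, 1948, 2608
D3: 372, 468, 564, 660
D4: 96, 96, 96
Constant fourth difference = 96, so extend:
660 + 96 = 756;  2608 + 756 = 3364;  7756 + 3364 = 11120;  19264 + 11120 = 30384
756 + 96 = 852;  3364 + 852 = 4216;  11120 + 4216 = 15336;  30384 + 15336 = 45720
852 + 96 = 948;  4216 + 948 = 5164;  15336 + 5164 = 20500;  45720 + 20500 = 66220

66220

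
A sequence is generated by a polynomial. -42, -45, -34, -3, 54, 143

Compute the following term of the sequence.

270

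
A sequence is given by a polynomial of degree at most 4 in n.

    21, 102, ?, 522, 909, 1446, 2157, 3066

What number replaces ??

Using the last 5 terms:
Δ: 387  537  711  909
Δ²: 150  174  198
Δ³: 24  24
Constant third difference = 24.
Extend backward: 150 − 24 = 126;  387 − 126 = 261;  522 − 261 = 261

261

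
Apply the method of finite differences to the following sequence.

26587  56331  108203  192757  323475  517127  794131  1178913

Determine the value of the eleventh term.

29744, 51872, 84554, 130718, 193652, 277004, 384782
22128, 32682, 46164, 62934, 83352, 107778
10554, 13482, 16770, 20418, 24426
2928, 3288, 3648, 4008
360, 360, 360
Fifth differences constant at 360.
4008 + 360 = 4368;  24426 + 4368 = 28794;  107778 + 28794 = 136572;  384782 + 136572 = 521354;  1178913 + 521354 = 1700267
4368 + 360 = 4728;  28794 + 4728 = 33522;  136572 + 33522 = 170094;  521354 + 170094 = 691448;  1700267 + 691448 = 2391715
4728 + 360 = 5088;  33522 + 5088 = 38610;  170094 + 38610 = 208704;  691448 + 208704 = 900152;  2391715 + 900152 = 3291867

3291867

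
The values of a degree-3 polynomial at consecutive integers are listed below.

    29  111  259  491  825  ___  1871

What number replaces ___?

1279

Using the first 5 terms:
Δ: 82  148  232  334
Δ²: 66  84  102
Δ³: 18  18
Constant third difference = 18.
Extend forward: 102 + 18 = 120;  334 + 120 = 454;  825 + 454 = 1279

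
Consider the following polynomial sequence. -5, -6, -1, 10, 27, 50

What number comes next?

79

First differences: -1  5  11  17  23
Second differences: 6  6  6  6
Second differences constant at 6.
23 + 6 = 29;  50 + 29 = 79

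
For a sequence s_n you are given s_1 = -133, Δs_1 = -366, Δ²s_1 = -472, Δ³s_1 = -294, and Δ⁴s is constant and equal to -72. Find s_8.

-25417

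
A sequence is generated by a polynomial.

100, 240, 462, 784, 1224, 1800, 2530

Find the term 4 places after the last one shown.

7350

First differences: 140, 222, 322, 440, 576, 730
Second differences: 82, 100, 118, 136, 154
Third differences: 18, 18, 18, 18
Constant third difference = 18, so extend:
154 + 18 = 172;  730 + 172 = 902;  2530 + 902 = 3432
172 + 18 = 190;  902 + 190 = 1092;  3432 + 1092 = 4524
190 + 18 = 208;  1092 + 208 = 1300;  4524 + 1300 = 5824
208 + 18 = 226;  1300 + 226 = 1526;  5824 + 1526 = 7350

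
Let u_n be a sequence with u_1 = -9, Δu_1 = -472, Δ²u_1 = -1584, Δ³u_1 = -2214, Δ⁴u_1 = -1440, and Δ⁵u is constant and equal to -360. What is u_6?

-47909

Build the table forward from the leading diagonal:
Fifth differences: -360, -360, -360, -360, -360, -360
Fourth differences: -1440, -1800, -2160, -2520, -2880, -3240
Third differences: -2214, -3654, -5454, -7614, -10134, -13014
Second differences: -1584, -3798, -7452, -12906, -20520, -30654
First differences: -472, -2056, -5854, -13306, -26212, -46732
u: -9, -481, -2537, -8391, -21697, -47909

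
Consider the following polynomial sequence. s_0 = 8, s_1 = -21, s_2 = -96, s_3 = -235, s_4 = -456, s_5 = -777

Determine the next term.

D1: -29 , -75 , -139 , -221 , -321
D2: -46 , -64 , -82 , -100
D3: -18 , -18 , -18
Constant third difference = -18, so extend:
-100 − 18 = -118;  -321 − 118 = -439;  -777 − 439 = -1216

-1216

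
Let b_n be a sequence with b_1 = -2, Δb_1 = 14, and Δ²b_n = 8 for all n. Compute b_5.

Build the table forward from the leading diagonal:
D2: 8, 8, 8, 8, 8
D1: 14, 22, 30, 38, 46
b: -2, 12, 34, 64, 102

102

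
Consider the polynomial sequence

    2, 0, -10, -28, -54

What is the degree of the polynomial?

2

Δ: -2, -10, -18, -26
Δ²: -8, -8, -8
The second differences are constant, so the polynomial has degree 2.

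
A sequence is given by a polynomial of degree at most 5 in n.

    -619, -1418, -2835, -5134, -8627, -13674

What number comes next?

-20683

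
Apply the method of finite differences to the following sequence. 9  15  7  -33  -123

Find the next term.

First differences: 6, -8, -40, -90
Second differences: -14, -32, -50
Third differences: -18, -18
Third differences constant at -18.
-50 − 18 = -68;  -90 − 68 = -158;  -123 − 158 = -281

-281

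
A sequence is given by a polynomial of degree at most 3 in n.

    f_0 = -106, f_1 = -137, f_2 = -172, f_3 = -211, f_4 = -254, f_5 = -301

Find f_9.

-529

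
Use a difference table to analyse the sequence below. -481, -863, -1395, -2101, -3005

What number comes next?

-382, -532, -706, -904
-150, -174, -198
-24, -24
Third differences constant at -24.
-198 − 24 = -222;  -904 − 222 = -1126;  -3005 − 1126 = -4131

-4131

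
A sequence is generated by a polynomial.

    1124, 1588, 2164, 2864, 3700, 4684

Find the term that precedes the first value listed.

760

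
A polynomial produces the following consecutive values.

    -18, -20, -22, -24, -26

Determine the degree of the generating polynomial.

1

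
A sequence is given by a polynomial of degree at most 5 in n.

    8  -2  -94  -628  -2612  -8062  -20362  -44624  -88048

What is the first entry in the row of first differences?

-10

D1: -10, -92, -534, -1984, -5450, -12300, -24262, -43424
D2: -82, -442, -1450, -3466, -6850, -11962, -19162
D3: -360, -1008, -2016, -3384, -5112, -7200
D4: -648, -1008, -1368, -1728, -2088
D5: -360, -360, -360, -360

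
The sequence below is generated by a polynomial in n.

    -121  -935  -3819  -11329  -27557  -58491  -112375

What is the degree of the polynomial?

-814, -2884, -7510, -16228, -30934, -53884
-2070, -4626, -8718, -14706, -22950
-2556, -4092, -5988, -8244
-1536, -1896, -2256
-360, -360
The fifth differences are constant, so the polynomial has degree 5.

5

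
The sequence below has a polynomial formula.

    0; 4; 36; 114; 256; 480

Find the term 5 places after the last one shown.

D1: 4  32  78  142  224
D2: 28  46  64  82
D3: 18  18  18
Constant third difference = 18, so extend:
82 + 18 = 100;  224 + 100 = 324;  480 + 324 = 804
100 + 18 = 118;  324 + 118 = 442;  804 + 442 = 1246
118 + 18 = 136;  442 + 136 = 578;  1246 + 578 = 1824
136 + 18 = 154;  578 + 154 = 732;  1824 + 732 = 2556
154 + 18 = 172;  732 + 172 = 904;  2556 + 904 = 3460

3460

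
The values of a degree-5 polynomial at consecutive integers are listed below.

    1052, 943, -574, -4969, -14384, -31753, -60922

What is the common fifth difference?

-120

D1: -109, -1517, -4395, -9415, -17369, -29169
D2: -1408, -2878, -5020, -7954, -11800
D3: -1470, -2142, -2934, -3846
D4: -672, -792, -912
D5: -120, -120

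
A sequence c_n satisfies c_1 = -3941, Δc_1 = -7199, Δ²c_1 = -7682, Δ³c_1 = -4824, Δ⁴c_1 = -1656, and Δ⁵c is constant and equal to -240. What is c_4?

Build the table forward from the leading diagonal:
Δ⁵: -240, -240, -240, -240
Δ⁴: -1656, -1896, -2136, -2376
Δ³: -4824, -6480, -8376, -10512
Δ²: -7682, -12506, -18986, -27362
Δ: -7199, -14881, -27387, -46373
c: -3941, -11140, -26021, -53408

-53408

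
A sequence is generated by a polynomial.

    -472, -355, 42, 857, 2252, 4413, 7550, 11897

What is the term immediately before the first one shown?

D1: 117  397  815  1395  2161  3137  4347
D2: 280  418  580  766  976  1210
D3: 138  162  186  210  234
D4: 24  24  24  24
The fourth differences are constant at 24.
Work back: 138 − 24 = 114;  280 − 114 = 166;  117 − 166 = -49;  -472 + 49 = -423

-423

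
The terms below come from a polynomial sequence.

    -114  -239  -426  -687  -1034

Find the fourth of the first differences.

-347

Δ: -125, -187, -261, -347
Δ²: -62, -74, -86
Δ³: -12, -12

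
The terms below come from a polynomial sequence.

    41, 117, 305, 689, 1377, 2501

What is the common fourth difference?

24

D1: 76, 188, 384, 688, 1124
D2: 112, 196, 304, 436
D3: 84, 108, 132
D4: 24, 24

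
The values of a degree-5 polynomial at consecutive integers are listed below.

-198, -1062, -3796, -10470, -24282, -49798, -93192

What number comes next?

Δ: -864  -2734  -6674  -13812  -25516  -43394
Δ²: -1870  -3940  -7138  -11704  -17878
Δ³: -2070  -3198  -4566  -6174
Δ⁴: -1128  -1368  -1608
Δ⁵: -240  -240
Fifth differences constant at -240.
-1608 − 240 = -1848;  -6174 − 1848 = -8022;  -17878 − 8022 = -25900;  -43394 − 25900 = -69294;  -93192 − 69294 = -162486

-162486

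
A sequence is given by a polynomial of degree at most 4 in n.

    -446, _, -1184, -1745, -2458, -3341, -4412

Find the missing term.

Using the last 5 terms:
First differences: -561, -713, -883, -1071
Second differences: -152, -170, -188
Third differences: -18, -18
Constant third difference = -18.
Extend backward: -152 + 18 = -134;  -561 + 134 = -427;  -1184 + 427 = -757

-757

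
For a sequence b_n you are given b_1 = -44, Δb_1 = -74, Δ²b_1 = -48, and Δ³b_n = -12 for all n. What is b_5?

-676

Build the table forward from the leading diagonal:
D3: -12, -12, -12, -12, -12
D2: -48, -60, -72, -84, -96
D1: -74, -122, -182, -254, -338
b: -44, -118, -240, -422, -676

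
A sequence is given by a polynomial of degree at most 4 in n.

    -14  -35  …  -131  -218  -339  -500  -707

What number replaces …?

-72

Using the last 5 terms:
D1: -87  -121  -161  -207
D2: -34  -40  -46
D3: -6  -6
Constant third difference = -6.
Extend backward: -34 + 6 = -28;  -87 + 28 = -59;  -131 + 59 = -72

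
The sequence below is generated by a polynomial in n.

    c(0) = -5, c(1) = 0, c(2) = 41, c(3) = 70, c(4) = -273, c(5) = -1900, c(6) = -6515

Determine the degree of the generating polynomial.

5

Δ: 5, 41, 29, -343, -1627, -4615
Δ²: 36, -12, -372, -1284, -2988
Δ³: -48, -360, -912, -1704
Δ⁴: -312, -552, -792
Δ⁵: -240, -240
The fifth differences are constant, so the polynomial has degree 5.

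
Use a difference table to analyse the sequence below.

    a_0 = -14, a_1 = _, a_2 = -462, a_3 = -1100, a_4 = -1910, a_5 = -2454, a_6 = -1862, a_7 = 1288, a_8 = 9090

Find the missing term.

-122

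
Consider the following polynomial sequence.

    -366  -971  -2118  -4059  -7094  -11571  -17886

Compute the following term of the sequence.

-26483

First differences: -605, -1147, -1941, -3035, -4477, -6315
Second differences: -542, -794, -1094, -1442, -1838
Third differences: -252, -300, -348, -396
Fourth differences: -48, -48, -48
The fourth differences are constant (-48).
-396 − 48 = -444;  -1838 − 444 = -2282;  -6315 − 2282 = -8597;  -17886 − 8597 = -26483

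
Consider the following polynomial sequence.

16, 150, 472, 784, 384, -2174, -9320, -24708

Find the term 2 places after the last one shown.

-102386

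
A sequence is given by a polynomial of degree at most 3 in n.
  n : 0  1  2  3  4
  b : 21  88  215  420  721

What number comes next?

First differences: 67  127  205  301
Second differences: 60  78  96
Third differences: 18  18
The third differences are constant (18).
96 + 18 = 114;  301 + 114 = 415;  721 + 415 = 1136

1136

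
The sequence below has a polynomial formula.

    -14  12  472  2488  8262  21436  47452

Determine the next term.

D1: 26  460  2016  5774  13174  26016
D2: 434  1556  3758  7400  12842
D3: 1122  2202  3642  5442
D4: 1080  1440  1800
D5: 360  360
The fifth differences are constant (360).
1800 + 360 = 2160;  5442 + 2160 = 7602;  12842 + 7602 = 20444;  26016 + 20444 = 46460;  47452 + 46460 = 93912

93912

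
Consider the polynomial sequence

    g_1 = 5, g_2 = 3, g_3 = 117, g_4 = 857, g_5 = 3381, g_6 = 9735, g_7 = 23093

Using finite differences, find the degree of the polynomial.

5

-2, 114, 740, 2524, 6354, 13358
116, 626, 1784, 3830, 7004
510, 1158, 2046, 3174
648, 888, 1128
240, 240
The fifth differences are constant, so the polynomial has degree 5.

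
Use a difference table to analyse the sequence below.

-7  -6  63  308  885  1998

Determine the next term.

3899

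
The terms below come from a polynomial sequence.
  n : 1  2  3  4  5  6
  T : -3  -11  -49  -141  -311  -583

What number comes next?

-8, -38, -92, -170, -272
-30, -54, -78, -102
-24, -24, -24
Constant third difference = -24, so extend:
-102 − 24 = -126;  -272 − 126 = -398;  -583 − 398 = -981

-981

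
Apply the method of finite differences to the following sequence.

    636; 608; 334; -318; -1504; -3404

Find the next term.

-6222

Δ: -28  -274  -652  -1186  -1900
Δ²: -246  -378  -534  -714
Δ³: -132  -156  -180
Δ⁴: -24  -24
Fourth differences constant at -24.
-180 − 24 = -204;  -714 − 204 = -918;  -1900 − 918 = -2818;  -3404 − 2818 = -6222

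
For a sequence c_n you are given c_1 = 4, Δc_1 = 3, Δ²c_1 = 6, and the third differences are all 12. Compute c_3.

Build the table forward from the leading diagonal:
Third differences: 12  12  12
Second differences: 6  18  30
First differences: 3  9  27
c: 4  7  16

16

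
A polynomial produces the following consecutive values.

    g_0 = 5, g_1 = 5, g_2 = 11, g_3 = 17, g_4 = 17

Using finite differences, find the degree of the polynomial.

3

0, 6, 6, 0
6, 0, -6
-6, -6
The third differences are constant, so the polynomial has degree 3.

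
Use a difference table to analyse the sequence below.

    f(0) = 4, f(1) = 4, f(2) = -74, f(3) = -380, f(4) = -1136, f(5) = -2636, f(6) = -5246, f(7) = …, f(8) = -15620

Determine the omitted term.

-9404

Using the first 7 terms:
0, -78, -306, -756, -1500, -2610
-78, -228, -450, -744, -1110
-150, -222, -294, -366
-72, -72, -72
Constant fourth difference = -72.
Extend forward: -366 − 72 = -438;  -1110 − 438 = -1548;  -2610 − 1548 = -4158;  -5246 − 4158 = -9404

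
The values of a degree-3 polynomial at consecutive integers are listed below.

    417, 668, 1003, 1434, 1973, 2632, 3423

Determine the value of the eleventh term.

First differences: 251, 335, 431, 539, 659, 791
Second differences: 84, 96, 108, 120, 132
Third differences: 12, 12, 12, 12
Constant third difference = 12, so extend:
132 + 12 = 144;  791 + 144 = 935;  3423 + 935 = 4358
144 + 12 = 156;  935 + 156 = 1091;  4358 + 1091 = 5449
156 + 12 = 168;  1091 + 168 = 1259;  5449 + 1259 = 6708
168 + 12 = 180;  1259 + 180 = 1439;  6708 + 1439 = 8147

8147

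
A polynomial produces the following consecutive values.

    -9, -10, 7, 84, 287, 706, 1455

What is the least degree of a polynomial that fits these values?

First differences: -1, 17, 77, 203, 419, 749
Second differences: 18, 60, 126, 216, 330
Third differences: 42, 66, 90, 114
Fourth differences: 24, 24, 24
The fourth differences are constant, so the polynomial has degree 4.

4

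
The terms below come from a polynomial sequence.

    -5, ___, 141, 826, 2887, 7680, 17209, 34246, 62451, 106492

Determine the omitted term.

Using the last 8 terms:
First differences: 685, 2061, 4793, 9529, 17037, 28205, 44041
Second differences: 1376, 2732, 4736, 7508, 11168, 15836
Third differences: 1356, 2004, 2772, 3660, 4668
Fourth differences: 648, 768, 888, 1008
Fifth differences: 120, 120, 120
Constant fifth difference = 120.
Extend backward: 648 − 120 = 528;  1356 − 528 = 828;  1376 − 828 = 548;  685 − 548 = 137;  141 − 137 = 4

4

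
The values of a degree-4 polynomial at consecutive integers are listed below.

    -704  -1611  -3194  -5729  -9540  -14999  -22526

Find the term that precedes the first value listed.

-907, -1583, -2535, -3811, -5459, -7527
-676, -952, -1276, -1648, -2068
-276, -324, -372, -420
-48, -48, -48
The fourth differences are constant at -48.
Work back: -276 + 48 = -228;  -676 + 228 = -448;  -907 + 448 = -459;  -704 + 459 = -245

-245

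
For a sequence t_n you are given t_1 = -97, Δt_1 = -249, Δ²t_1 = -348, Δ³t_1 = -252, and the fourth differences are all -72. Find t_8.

Build the table forward from the leading diagonal:
Δ⁴: -72  -72  -72  -72  -72  -72  -72  -72
Δ³: -252  -324  -396  -468  -540  -612  -684  -756
Δ²: -348  -600  -924  -1320  -1788  -2328  -2940  -3624
Δ: -249  -597  -1197  -2121  -3441  -5229  -7557  -10497
t: -97  -346  -943  -2140  -4261  -7702  -12931  -20488

-20488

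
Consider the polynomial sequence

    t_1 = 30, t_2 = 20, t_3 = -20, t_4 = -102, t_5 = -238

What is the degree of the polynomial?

D1: -10, -40, -82, -136
D2: -30, -42, -54
D3: -12, -12
The third differences are constant, so the polynomial has degree 3.

3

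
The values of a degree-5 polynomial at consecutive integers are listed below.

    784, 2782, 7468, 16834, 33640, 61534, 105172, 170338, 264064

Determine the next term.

Δ: 1998 , 4686 , 9366 , 16806 , 27894 , 43638 , 65166 , 93726
Δ²: 2688 , 4680 , 7440 , 11088 , 15744 , 21528 , 28560
Δ³: 1992 , 2760 , 3648 , 4656 , 5784 , 7032
Δ⁴: 768 , 888 , 1008 , 1128 , 1248
Δ⁵: 120 , 120 , 120 , 120
Constant fifth difference = 120, so extend:
1248 + 120 = 1368;  7032 + 1368 = 8400;  28560 + 8400 = 36960;  93726 + 36960 = 130686;  264064 + 130686 = 394750

394750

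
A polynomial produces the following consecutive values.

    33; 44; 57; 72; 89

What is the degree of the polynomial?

2

First differences: 11, 13, 15, 17
Second differences: 2, 2, 2
The second differences are constant, so the polynomial has degree 2.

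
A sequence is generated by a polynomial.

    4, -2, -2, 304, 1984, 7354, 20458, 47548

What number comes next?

97564

D1: -6, 0, 306, 1680, 5370, 13104, 27090
D2: 6, 306, 1374, 3690, 7734, 13986
D3: 300, 1068, 2316, 4044, 6252
D4: 768, 1248, 1728, 2208
D5: 480, 480, 480
The fifth differences are constant (480).
2208 + 480 = 2688;  6252 + 2688 = 8940;  13986 + 8940 = 22926;  27090 + 22926 = 50016;  47548 + 50016 = 97564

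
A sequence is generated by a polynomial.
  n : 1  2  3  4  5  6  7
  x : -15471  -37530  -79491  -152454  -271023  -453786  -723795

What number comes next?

-1109046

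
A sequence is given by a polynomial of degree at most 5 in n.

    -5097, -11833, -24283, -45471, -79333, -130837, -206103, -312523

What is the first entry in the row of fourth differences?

-912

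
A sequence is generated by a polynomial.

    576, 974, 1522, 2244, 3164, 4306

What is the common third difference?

24

First differences: 398, 548, 722, 920, 1142
Second differences: 150, 174, 198, 222
Third differences: 24, 24, 24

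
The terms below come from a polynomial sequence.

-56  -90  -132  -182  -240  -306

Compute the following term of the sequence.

-380

First differences: -34  -42  -50  -58  -66
Second differences: -8  -8  -8  -8
Second differences constant at -8.
-66 − 8 = -74;  -306 − 74 = -380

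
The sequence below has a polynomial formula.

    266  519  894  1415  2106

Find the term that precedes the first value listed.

111

Δ: 253  375  521  691
Δ²: 122  146  170
Δ³: 24  24
The third differences are constant at 24.
Work back: 122 − 24 = 98;  253 − 98 = 155;  266 − 155 = 111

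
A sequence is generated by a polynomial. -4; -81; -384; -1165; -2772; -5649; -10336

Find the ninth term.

-27780

Δ: -77, -303, -781, -1607, -2877, -4687
Δ²: -226, -478, -826, -1270, -1810
Δ³: -252, -348, -444, -540
Δ⁴: -96, -96, -96
Fourth differences constant at -96.
-540 − 96 = -636;  -1810 − 636 = -2446;  -4687 − 2446 = -7133;  -10336 − 7133 = -17469
-636 − 96 = -732;  -2446 − 732 = -3178;  -7133 − 3178 = -10311;  -17469 − 10311 = -27780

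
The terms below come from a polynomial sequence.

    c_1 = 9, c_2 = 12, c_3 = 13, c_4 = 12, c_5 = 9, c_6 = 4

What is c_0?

3  1  -1  -3  -5
-2  -2  -2  -2
The second differences are constant at -2.
Work back: 3 + 2 = 5;  9 − 5 = 4

4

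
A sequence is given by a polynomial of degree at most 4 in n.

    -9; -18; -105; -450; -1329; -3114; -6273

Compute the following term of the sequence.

D1: -9  -87  -345  -879  -1785  -3159
D2: -78  -258  -534  -906  -1374
D3: -180  -276  -372  -468
D4: -96  -96  -96
Fourth differences constant at -96.
-468 − 96 = -564;  -1374 − 564 = -1938;  -3159 − 1938 = -5097;  -6273 − 5097 = -11370

-11370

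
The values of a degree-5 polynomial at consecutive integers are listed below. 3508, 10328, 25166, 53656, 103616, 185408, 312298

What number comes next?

6820  14838  28490  49960  81792  126890
8018  13652  21470  31832  45098
5634  7818  10362  13266
2184  2544  2904
360  360
Fifth differences constant at 360.
2904 + 360 = 3264;  13266 + 3264 = 16530;  45098 + 16530 = 61628;  126890 + 61628 = 188518;  312298 + 188518 = 500816

500816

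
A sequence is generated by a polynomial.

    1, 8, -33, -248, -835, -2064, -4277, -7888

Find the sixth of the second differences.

-1398

D1: 7, -41, -215, -587, -1229, -2213, -3611
D2: -48, -174, -372, -642, -984, -1398
D3: -126, -198, -270, -342, -414
D4: -72, -72, -72, -72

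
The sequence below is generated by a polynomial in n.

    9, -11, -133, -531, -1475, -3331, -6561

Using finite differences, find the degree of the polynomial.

4

First differences: -20, -122, -398, -944, -1856, -3230
Second differences: -102, -276, -546, -912, -1374
Third differences: -174, -270, -366, -462
Fourth differences: -96, -96, -96
The fourth differences are constant, so the polynomial has degree 4.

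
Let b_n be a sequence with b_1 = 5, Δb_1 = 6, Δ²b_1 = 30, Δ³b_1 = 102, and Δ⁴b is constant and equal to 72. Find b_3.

Build the table forward from the leading diagonal:
Δ⁴: 72, 72, 72
Δ³: 102, 174, 246
Δ²: 30, 132, 306
Δ: 6, 36, 168
b: 5, 11, 47

47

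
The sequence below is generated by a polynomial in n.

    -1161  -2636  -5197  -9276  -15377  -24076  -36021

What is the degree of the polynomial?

First differences: -1475, -2561, -4079, -6101, -8699, -11945
Second differences: -1086, -1518, -2022, -2598, -3246
Third differences: -432, -504, -576, -648
Fourth differences: -72, -72, -72
The fourth differences are constant, so the polynomial has degree 4.

4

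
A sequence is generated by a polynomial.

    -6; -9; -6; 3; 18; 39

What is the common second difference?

6

D1: -3, 3, 9, 15, 21
D2: 6, 6, 6, 6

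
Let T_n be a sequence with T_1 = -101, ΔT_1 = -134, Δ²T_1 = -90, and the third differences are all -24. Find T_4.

-797

Build the table forward from the leading diagonal:
Δ³: -24  -24  -24  -24
Δ²: -90  -114  -138  -162
Δ: -134  -224  -338  -476
T: -101  -235  -459  -797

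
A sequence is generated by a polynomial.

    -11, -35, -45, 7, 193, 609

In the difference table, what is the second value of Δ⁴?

Δ: -24, -10, 52, 186, 416
Δ²: 14, 62, 134, 230
Δ³: 48, 72, 96
Δ⁴: 24, 24

24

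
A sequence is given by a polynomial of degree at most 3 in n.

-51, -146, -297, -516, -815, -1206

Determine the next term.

-1701

First differences: -95 , -151 , -219 , -299 , -391
Second differences: -56 , -68 , -80 , -92
Third differences: -12 , -12 , -12
The third differences are constant (-12).
-92 − 12 = -104;  -391 − 104 = -495;  -1206 − 495 = -1701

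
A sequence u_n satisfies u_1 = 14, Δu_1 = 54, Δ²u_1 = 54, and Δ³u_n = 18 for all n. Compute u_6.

Build the table forward from the leading diagonal:
D3: 18, 18, 18, 18, 18, 18
D2: 54, 72, 90, 108, 126, 144
D1: 54, 108, 180, 270, 378, 504
u: 14, 68, 176, 356, 626, 1004

1004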